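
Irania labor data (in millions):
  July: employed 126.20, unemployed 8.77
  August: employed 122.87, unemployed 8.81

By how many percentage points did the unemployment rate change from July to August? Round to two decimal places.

July: labor force = 126.20 + 8.77 = 134.97; u = 8.77/134.97 = 6.50%.
August: labor force = 122.87 + 8.81 = 131.68; u = 8.81/131.68 = 6.69%.
Change = 6.69% − 6.50% = +0.19 pp.

The unemployment rate changed by +0.19 percentage points.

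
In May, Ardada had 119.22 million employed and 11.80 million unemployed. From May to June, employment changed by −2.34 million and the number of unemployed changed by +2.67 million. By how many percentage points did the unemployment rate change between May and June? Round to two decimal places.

The unemployment rate changed by +2.01 percentage points.

May: labor force = 119.22 + 11.80 = 131.02; u = 11.80/131.02 = 9.01%.
June: labor force = 116.88 + 14.47 = 131.35; u = 14.47/131.35 = 11.02%.
Change = 11.02% − 9.01% = +2.01 pp.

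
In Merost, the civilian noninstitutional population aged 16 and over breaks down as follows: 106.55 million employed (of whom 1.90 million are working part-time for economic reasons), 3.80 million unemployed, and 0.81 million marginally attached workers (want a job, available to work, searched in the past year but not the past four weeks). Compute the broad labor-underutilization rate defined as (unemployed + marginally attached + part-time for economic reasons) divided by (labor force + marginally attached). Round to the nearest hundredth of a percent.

Broad underutilization rate ≈ 5.86%.

Labor force = 106.55 + 3.80 = 110.35 million.
Numerator = 3.80 + 0.81 + 1.90 = 6.51 million.
Denominator = 110.35 + 0.81 = 111.16 million.
Broad rate = 6.51 / 111.16 = 5.86%.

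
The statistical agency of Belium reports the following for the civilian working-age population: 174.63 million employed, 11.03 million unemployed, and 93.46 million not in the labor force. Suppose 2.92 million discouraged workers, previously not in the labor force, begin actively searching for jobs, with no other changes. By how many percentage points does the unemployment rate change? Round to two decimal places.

The unemployment rate changes by +1.46 percentage points.

Initially, labor force = 174.63 + 11.03 = 185.66 million, so u = 11.03/185.66 = 5.94%.
After the change, unemployed and labor force both rise by 2.92 → E = 174.63, U = 13.95, labor force = 188.58 million.
New unemployment rate = 13.95 / 188.58 = 7.40%.
Change = 7.40% − 5.94% = +1.46 percentage points.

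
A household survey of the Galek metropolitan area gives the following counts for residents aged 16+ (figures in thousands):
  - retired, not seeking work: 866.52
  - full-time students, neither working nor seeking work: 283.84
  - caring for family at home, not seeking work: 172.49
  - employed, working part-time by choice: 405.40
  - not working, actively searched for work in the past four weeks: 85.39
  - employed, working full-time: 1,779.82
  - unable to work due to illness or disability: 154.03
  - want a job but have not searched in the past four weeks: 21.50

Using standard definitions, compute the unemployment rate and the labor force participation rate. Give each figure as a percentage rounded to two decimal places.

Unemployment rate ≈ 3.76%; labor force participation rate ≈ 60.24%.

Employed = 405.40 + 1,779.82 = 2,185.22 thousand.
Unemployed = 85.39 thousand.
Labor force = 2,185.22 + 85.39 = 2,270.61 thousand.
Not in labor force = 866.52 + 283.84 + 172.49 + 154.03 + 21.50 = 1,498.38 thousand (those not working and not actively searching are outside the labor force — including those who want a job but have given up searching).
Civilian working-age population = 2,270.61 + 1,498.38 = 3,768.99 thousand.
Unemployment rate = 85.39 / 2,270.61 = 3.76%.
Labor force participation rate = 2,270.61 / 3,768.99 = 60.24%.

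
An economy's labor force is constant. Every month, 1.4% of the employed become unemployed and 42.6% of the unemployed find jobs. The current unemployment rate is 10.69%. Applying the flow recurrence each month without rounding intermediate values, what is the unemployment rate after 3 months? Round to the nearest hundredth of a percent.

With a fixed labor force, u_{t+1} = u_t + s·(1−u_t) − f·u_t = u_t·(1−s−f) + s.
Here 1−s−f = 0.560 and s = 0.014.
u_1 = 0.106900 × 0.560 + 0.014 = 0.073864.
u_2 = 0.073864 × 0.560 + 0.014 = 0.055364.
u_3 = 0.055364 × 0.560 + 0.014 = 0.045004.

Unemployment rate after three months ≈ 4.50%.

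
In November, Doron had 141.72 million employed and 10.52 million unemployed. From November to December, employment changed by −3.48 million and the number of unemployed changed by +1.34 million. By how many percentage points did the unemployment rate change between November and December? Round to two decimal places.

November: labor force = 141.72 + 10.52 = 152.24; u = 10.52/152.24 = 6.91%.
December: labor force = 138.24 + 11.86 = 150.10; u = 11.86/150.10 = 7.90%.
Change = 7.90% − 6.91% = +0.99 pp.

The unemployment rate changed by +0.99 percentage points.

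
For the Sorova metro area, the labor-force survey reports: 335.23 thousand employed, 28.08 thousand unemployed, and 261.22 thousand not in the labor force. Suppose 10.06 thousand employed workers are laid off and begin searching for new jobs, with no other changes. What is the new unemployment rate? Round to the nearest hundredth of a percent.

Initially, labor force = 335.23 + 28.08 = 363.31 thousand, so u = 28.08/363.31 = 7.73%.
After the change, employed falls and unemployed rises by 10.06; labor force unchanged → E = 325.17, U = 38.14, labor force = 363.31 thousand.
New unemployment rate = 38.14 / 363.31 = 10.50%.

New unemployment rate ≈ 10.50%.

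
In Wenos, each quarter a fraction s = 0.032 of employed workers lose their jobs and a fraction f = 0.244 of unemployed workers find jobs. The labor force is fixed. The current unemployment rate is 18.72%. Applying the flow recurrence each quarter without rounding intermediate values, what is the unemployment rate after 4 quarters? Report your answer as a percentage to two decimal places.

Unemployment rate after four quarters ≈ 13.55%.

With a fixed labor force, u_{t+1} = u_t + s·(1−u_t) − f·u_t = u_t·(1−s−f) + s.
Here 1−s−f = 0.724 and s = 0.032.
u_1 = 0.187200 × 0.724 + 0.032 = 0.167533.
u_2 = 0.167533 × 0.724 + 0.032 = 0.153294.
u_3 = 0.153294 × 0.724 + 0.032 = 0.142985.
u_4 = 0.142985 × 0.724 + 0.032 = 0.135521.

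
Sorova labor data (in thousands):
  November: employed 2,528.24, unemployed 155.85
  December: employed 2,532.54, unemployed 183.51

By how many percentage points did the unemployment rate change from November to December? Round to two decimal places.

November: labor force = 2,528.24 + 155.85 = 2,684.09; u = 155.85/2,684.09 = 5.81%.
December: labor force = 2,532.54 + 183.51 = 2,716.05; u = 183.51/2,716.05 = 6.76%.
Change = 6.76% − 5.81% = +0.95 pp.

The unemployment rate changed by +0.95 percentage points.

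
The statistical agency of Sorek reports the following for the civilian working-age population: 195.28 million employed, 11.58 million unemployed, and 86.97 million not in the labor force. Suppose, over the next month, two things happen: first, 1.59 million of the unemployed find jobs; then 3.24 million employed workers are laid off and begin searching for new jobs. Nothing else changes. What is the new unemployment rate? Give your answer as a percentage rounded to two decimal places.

New unemployment rate ≈ 6.40%.

Initially, labor force = 195.28 + 11.58 = 206.86 million, so u = 11.58/206.86 = 5.60%.
After the first change, unemployed falls and employed rises by 1.59; labor force unchanged → E = 196.87, U = 9.99, labor force = 206.86 million.
After the second change, employed falls and unemployed rises by 3.24; labor force unchanged → E = 193.63, U = 13.23, labor force = 206.86 million.
New unemployment rate = 13.23 / 206.86 = 6.40%.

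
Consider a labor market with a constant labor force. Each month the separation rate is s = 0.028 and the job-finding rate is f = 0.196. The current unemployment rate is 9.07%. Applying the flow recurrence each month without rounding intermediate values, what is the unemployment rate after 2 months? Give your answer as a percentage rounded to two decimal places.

Unemployment rate after two months ≈ 10.43%.

With a fixed labor force, u_{t+1} = u_t + s·(1−u_t) − f·u_t = u_t·(1−s−f) + s.
Here 1−s−f = 0.776 and s = 0.028.
u_1 = 0.090700 × 0.776 + 0.028 = 0.098383.
u_2 = 0.098383 × 0.776 + 0.028 = 0.104345.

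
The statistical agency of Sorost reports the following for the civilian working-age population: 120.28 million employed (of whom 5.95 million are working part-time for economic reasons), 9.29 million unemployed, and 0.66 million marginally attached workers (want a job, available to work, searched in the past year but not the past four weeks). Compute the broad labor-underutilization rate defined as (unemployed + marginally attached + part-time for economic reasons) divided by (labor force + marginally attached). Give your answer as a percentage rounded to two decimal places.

Broad underutilization rate ≈ 12.21%.

Labor force = 120.28 + 9.29 = 129.57 million.
Numerator = 9.29 + 0.66 + 5.95 = 15.90 million.
Denominator = 129.57 + 0.66 = 130.23 million.
Broad rate = 15.90 / 130.23 = 12.21%.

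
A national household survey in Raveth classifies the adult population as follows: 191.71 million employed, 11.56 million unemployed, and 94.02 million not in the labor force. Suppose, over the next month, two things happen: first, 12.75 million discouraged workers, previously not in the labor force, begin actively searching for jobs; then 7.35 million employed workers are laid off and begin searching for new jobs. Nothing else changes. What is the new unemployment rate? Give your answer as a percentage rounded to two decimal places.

New unemployment rate ≈ 14.66%.

Initially, labor force = 191.71 + 11.56 = 203.27 million, so u = 11.56/203.27 = 5.69%.
After the first change, unemployed and labor force both rise by 12.75 → E = 191.71, U = 24.31, labor force = 216.02 million.
After the second change, employed falls and unemployed rises by 7.35; labor force unchanged → E = 184.36, U = 31.66, labor force = 216.02 million.
New unemployment rate = 31.66 / 216.02 = 14.66%.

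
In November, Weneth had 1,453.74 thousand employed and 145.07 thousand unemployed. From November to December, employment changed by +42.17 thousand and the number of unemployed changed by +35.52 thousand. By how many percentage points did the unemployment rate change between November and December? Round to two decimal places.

The unemployment rate changed by +1.70 percentage points.

November: labor force = 1,453.74 + 145.07 = 1,598.81; u = 145.07/1,598.81 = 9.07%.
December: labor force = 1,495.91 + 180.59 = 1,676.50; u = 180.59/1,676.50 = 10.77%.
Change = 10.77% − 9.07% = +1.70 pp.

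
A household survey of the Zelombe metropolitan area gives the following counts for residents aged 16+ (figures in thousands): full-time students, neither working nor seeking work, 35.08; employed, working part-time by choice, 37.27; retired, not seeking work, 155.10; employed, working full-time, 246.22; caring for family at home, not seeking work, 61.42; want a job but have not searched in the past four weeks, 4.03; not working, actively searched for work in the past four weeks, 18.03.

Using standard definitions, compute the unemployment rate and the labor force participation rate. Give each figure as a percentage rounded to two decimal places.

Employed = 37.27 + 246.22 = 283.49 thousand.
Unemployed = 18.03 thousand.
Labor force = 283.49 + 18.03 = 301.52 thousand.
Not in labor force = 35.08 + 155.10 + 61.42 + 4.03 = 255.63 thousand (those not working and not actively searching are outside the labor force — including those who want a job but have given up searching).
Civilian working-age population = 301.52 + 255.63 = 557.15 thousand.
Unemployment rate = 18.03 / 301.52 = 5.98%.
Labor force participation rate = 301.52 / 557.15 = 54.12%.

Unemployment rate ≈ 5.98%; labor force participation rate ≈ 54.12%.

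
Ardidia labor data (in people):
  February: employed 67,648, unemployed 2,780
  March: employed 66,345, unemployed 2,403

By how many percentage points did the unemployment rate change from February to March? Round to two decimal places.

The unemployment rate changed by −0.45 percentage points.

February: labor force = 67,648 + 2,780 = 70,428; u = 2,780/70,428 = 3.95%.
March: labor force = 66,345 + 2,403 = 68,748; u = 2,403/68,748 = 3.50%.
Change = 3.50% − 3.95% = −0.45 pp.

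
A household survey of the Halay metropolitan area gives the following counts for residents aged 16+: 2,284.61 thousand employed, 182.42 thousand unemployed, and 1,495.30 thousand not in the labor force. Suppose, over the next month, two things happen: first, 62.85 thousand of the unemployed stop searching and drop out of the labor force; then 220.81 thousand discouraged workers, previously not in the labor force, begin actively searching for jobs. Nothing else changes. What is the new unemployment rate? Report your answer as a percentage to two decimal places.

Initially, labor force = 2,284.61 + 182.42 = 2,467.03 thousand, so u = 182.42/2,467.03 = 7.39%.
After the first change, unemployed and labor force both fall by 62.85 → E = 2,284.61, U = 119.57, labor force = 2,404.18 thousand.
After the second change, unemployed and labor force both rise by 220.81 → E = 2,284.61, U = 340.38, labor force = 2,624.99 thousand.
New unemployment rate = 340.38 / 2,624.99 = 12.97%.

New unemployment rate ≈ 12.97%.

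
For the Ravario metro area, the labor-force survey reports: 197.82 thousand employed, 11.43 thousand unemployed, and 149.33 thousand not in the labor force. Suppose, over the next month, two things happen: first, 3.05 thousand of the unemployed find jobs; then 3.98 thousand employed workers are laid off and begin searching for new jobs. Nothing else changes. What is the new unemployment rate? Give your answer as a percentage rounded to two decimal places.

New unemployment rate ≈ 5.91%.

Initially, labor force = 197.82 + 11.43 = 209.25 thousand, so u = 11.43/209.25 = 5.46%.
After the first change, unemployed falls and employed rises by 3.05; labor force unchanged → E = 200.87, U = 8.38, labor force = 209.25 thousand.
After the second change, employed falls and unemployed rises by 3.98; labor force unchanged → E = 196.89, U = 12.36, labor force = 209.25 thousand.
New unemployment rate = 12.36 / 209.25 = 5.91%.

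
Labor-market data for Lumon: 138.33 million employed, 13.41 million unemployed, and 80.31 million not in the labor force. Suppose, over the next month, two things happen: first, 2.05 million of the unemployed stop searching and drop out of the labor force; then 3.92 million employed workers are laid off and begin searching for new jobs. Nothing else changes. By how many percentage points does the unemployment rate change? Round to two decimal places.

Initially, labor force = 138.33 + 13.41 = 151.74 million, so u = 13.41/151.74 = 8.84%.
After the first change, unemployed and labor force both fall by 2.05 → E = 138.33, U = 11.36, labor force = 149.69 million.
After the second change, employed falls and unemployed rises by 3.92; labor force unchanged → E = 134.41, U = 15.28, labor force = 149.69 million.
New unemployment rate = 15.28 / 149.69 = 10.21%.
Change = 10.21% − 8.84% = +1.37 percentage points.

The unemployment rate changes by +1.37 percentage points.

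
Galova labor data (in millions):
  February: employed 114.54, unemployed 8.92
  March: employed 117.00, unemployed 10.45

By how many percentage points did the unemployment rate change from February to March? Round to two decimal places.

The unemployment rate changed by +0.97 percentage points.

February: labor force = 114.54 + 8.92 = 123.46; u = 8.92/123.46 = 7.23%.
March: labor force = 117.00 + 10.45 = 127.45; u = 10.45/127.45 = 8.20%.
Change = 8.20% − 7.23% = +0.97 pp.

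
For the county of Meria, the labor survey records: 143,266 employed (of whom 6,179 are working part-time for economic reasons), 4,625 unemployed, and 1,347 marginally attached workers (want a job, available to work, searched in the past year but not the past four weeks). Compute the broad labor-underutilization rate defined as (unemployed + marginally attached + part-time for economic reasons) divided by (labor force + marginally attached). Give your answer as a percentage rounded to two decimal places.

Labor force = 143,266 + 4,625 = 147,891.
Numerator = 4,625 + 1,347 + 6,179 = 12,151.
Denominator = 147,891 + 1,347 = 149,238.
Broad rate = 12,151 / 149,238 = 8.14%.

Broad underutilization rate ≈ 8.14%.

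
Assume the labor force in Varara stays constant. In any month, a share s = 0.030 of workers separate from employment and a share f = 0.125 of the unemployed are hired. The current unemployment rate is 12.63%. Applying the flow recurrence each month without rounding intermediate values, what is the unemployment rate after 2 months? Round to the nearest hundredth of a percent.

With a fixed labor force, u_{t+1} = u_t + s·(1−u_t) − f·u_t = u_t·(1−s−f) + s.
Here 1−s−f = 0.845 and s = 0.030.
u_1 = 0.126300 × 0.845 + 0.030 = 0.136723.
u_2 = 0.136723 × 0.845 + 0.030 = 0.145531.

Unemployment rate after two months ≈ 14.55%.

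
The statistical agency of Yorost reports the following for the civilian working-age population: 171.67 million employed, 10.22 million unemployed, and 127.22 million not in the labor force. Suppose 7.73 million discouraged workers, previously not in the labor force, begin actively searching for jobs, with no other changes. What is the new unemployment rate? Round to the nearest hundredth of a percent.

Initially, labor force = 171.67 + 10.22 = 181.89 million, so u = 10.22/181.89 = 5.62%.
After the change, unemployed and labor force both rise by 7.73 → E = 171.67, U = 17.95, labor force = 189.62 million.
New unemployment rate = 17.95 / 189.62 = 9.47%.

New unemployment rate ≈ 9.47%.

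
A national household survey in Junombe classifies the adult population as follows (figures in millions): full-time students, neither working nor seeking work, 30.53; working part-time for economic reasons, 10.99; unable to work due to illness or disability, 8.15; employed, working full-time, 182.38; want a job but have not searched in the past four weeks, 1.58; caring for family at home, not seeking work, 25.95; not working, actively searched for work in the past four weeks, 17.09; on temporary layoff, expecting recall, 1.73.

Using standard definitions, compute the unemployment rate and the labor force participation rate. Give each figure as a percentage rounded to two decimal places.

Employed = 10.99 + 182.38 = 193.37 million (anyone who worked, including part-time for economic reasons, counts as employed).
Unemployed = 17.09 + 1.73 = 18.82 million (jobless and actively searching, or on temporary layoff).
Labor force = 193.37 + 18.82 = 212.19 million.
Not in labor force = 30.53 + 8.15 + 1.58 + 25.95 = 66.21 million (those not working and not actively searching are outside the labor force — including those who want a job but have given up searching).
Civilian working-age population = 212.19 + 66.21 = 278.40 million.
Unemployment rate = 18.82 / 212.19 = 8.87%.
Labor force participation rate = 212.19 / 278.40 = 76.22%.

Unemployment rate ≈ 8.87%; labor force participation rate ≈ 76.22%.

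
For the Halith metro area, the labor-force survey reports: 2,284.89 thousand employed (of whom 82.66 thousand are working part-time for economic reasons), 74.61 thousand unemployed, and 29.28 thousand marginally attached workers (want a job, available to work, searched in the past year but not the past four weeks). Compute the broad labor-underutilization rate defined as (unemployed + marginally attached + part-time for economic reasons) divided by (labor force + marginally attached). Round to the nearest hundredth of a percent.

Broad underutilization rate ≈ 7.81%.

Labor force = 2,284.89 + 74.61 = 2,359.50 thousand.
Numerator = 74.61 + 29.28 + 82.66 = 186.55 thousand.
Denominator = 2,359.50 + 29.28 = 2,388.78 thousand.
Broad rate = 186.55 / 2,388.78 = 7.81%.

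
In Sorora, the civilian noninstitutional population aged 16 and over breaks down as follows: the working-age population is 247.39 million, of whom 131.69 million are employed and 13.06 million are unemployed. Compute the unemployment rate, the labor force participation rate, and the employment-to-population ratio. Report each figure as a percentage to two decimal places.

Labor force = employed + unemployed = 131.69 + 13.06 = 144.75 million.
Unemployment rate = 13.06 / 144.75 = 9.02%.
Labor force participation rate = 144.75 / 247.39 = 58.51%.
Employment-population ratio = 131.69 / 247.39 = 53.23%.

Unemployment rate ≈ 9.02%; labor force participation rate ≈ 58.51%; employment-population ratio ≈ 53.23%.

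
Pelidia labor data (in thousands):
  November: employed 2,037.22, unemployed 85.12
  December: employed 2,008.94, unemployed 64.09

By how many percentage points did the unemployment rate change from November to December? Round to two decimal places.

November: labor force = 2,037.22 + 85.12 = 2,122.34; u = 85.12/2,122.34 = 4.01%.
December: labor force = 2,008.94 + 64.09 = 2,073.03; u = 64.09/2,073.03 = 3.09%.
Change = 3.09% − 4.01% = −0.92 pp.

The unemployment rate changed by −0.92 percentage points.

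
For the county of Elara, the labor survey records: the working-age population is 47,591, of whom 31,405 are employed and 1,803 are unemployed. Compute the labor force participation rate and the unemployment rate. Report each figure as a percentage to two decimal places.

Labor force participation rate ≈ 69.78%; unemployment rate ≈ 5.43%.

Labor force = employed + unemployed = 31,405 + 1,803 = 33,208.
Unemployment rate = 1,803 / 33,208 = 5.43%.
Labor force participation rate = 33,208 / 47,591 = 69.78%.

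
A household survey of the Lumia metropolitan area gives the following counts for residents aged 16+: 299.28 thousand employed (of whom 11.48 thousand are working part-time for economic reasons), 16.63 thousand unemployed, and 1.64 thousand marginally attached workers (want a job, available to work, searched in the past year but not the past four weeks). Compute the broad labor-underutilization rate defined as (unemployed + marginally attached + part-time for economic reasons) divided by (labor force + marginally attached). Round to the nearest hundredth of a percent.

Broad underutilization rate ≈ 9.37%.

Labor force = 299.28 + 16.63 = 315.91 thousand.
Numerator = 16.63 + 1.64 + 11.48 = 29.75 thousand.
Denominator = 315.91 + 1.64 = 317.55 thousand.
Broad rate = 29.75 / 317.55 = 9.37%.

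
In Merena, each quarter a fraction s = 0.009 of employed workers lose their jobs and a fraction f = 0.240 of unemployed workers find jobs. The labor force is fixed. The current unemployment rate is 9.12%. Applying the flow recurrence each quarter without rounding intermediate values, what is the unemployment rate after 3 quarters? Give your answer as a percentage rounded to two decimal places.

With a fixed labor force, u_{t+1} = u_t + s·(1−u_t) − f·u_t = u_t·(1−s−f) + s.
Here 1−s−f = 0.751 and s = 0.009.
u_1 = 0.091200 × 0.751 + 0.009 = 0.077491.
u_2 = 0.077491 × 0.751 + 0.009 = 0.067196.
u_3 = 0.067196 × 0.751 + 0.009 = 0.059464.

Unemployment rate after three quarters ≈ 5.95%.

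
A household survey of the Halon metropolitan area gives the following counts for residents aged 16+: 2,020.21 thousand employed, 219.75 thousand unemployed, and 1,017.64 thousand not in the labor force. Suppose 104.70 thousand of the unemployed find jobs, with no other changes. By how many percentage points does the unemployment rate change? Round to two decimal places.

The unemployment rate changes by −4.67 percentage points.

Initially, labor force = 2,020.21 + 219.75 = 2,239.96 thousand, so u = 219.75/2,239.96 = 9.81%.
After the change, unemployed falls and employed rises by 104.70; labor force unchanged → E = 2,124.91, U = 115.05, labor force = 2,239.96 thousand.
New unemployment rate = 115.05 / 2,239.96 = 5.14%.
Change = 5.14% − 9.81% = −4.67 percentage points.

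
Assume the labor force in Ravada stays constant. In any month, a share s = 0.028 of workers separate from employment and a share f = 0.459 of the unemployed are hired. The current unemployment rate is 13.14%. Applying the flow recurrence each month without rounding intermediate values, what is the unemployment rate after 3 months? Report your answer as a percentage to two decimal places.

With a fixed labor force, u_{t+1} = u_t + s·(1−u_t) − f·u_t = u_t·(1−s−f) + s.
Here 1−s−f = 0.513 and s = 0.028.
u_1 = 0.131400 × 0.513 + 0.028 = 0.095408.
u_2 = 0.095408 × 0.513 + 0.028 = 0.076944.
u_3 = 0.076944 × 0.513 + 0.028 = 0.067472.

Unemployment rate after three months ≈ 6.75%.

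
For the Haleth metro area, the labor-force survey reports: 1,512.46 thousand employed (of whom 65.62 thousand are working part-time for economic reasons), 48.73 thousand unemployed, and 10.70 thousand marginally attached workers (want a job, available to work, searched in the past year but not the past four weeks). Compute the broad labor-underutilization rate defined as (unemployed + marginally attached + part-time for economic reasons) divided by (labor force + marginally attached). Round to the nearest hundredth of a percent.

Broad underutilization rate ≈ 7.96%.

Labor force = 1,512.46 + 48.73 = 1,561.19 thousand.
Numerator = 48.73 + 10.70 + 65.62 = 125.05 thousand.
Denominator = 1,561.19 + 10.70 = 1,571.89 thousand.
Broad rate = 125.05 / 1,571.89 = 7.96%.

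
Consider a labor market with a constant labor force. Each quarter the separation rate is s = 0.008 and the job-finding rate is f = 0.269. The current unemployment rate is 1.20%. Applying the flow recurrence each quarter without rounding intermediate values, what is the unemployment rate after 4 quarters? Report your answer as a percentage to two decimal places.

With a fixed labor force, u_{t+1} = u_t + s·(1−u_t) − f·u_t = u_t·(1−s−f) + s.
Here 1−s−f = 0.723 and s = 0.008.
u_1 = 0.012000 × 0.723 + 0.008 = 0.016676.
u_2 = 0.016676 × 0.723 + 0.008 = 0.020057.
u_3 = 0.020057 × 0.723 + 0.008 = 0.022501.
u_4 = 0.022501 × 0.723 + 0.008 = 0.024268.

Unemployment rate after four quarters ≈ 2.43%.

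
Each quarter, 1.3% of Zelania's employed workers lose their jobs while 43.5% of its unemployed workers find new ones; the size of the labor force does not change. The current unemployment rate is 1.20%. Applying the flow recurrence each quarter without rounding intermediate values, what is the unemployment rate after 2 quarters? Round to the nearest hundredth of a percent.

With a fixed labor force, u_{t+1} = u_t + s·(1−u_t) − f·u_t = u_t·(1−s−f) + s.
Here 1−s−f = 0.552 and s = 0.013.
u_1 = 0.012000 × 0.552 + 0.013 = 0.019624.
u_2 = 0.019624 × 0.552 + 0.013 = 0.023832.

Unemployment rate after two quarters ≈ 2.38%.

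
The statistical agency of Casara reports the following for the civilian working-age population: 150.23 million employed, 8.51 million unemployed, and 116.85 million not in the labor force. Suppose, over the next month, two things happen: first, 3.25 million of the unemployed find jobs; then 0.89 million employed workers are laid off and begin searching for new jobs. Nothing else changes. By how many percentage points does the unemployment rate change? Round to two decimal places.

Initially, labor force = 150.23 + 8.51 = 158.74 million, so u = 8.51/158.74 = 5.36%.
After the first change, unemployed falls and employed rises by 3.25; labor force unchanged → E = 153.48, U = 5.26, labor force = 158.74 million.
After the second change, employed falls and unemployed rises by 0.89; labor force unchanged → E = 152.59, U = 6.15, labor force = 158.74 million.
New unemployment rate = 6.15 / 158.74 = 3.87%.
Change = 3.87% − 5.36% = −1.49 percentage points.

The unemployment rate changes by −1.49 percentage points.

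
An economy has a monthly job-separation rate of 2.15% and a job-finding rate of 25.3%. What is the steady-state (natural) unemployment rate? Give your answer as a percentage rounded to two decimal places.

At steady state the flows balance: s·E = f·U, so U/(E+U) = s/(s+f).
u* = 2.15 / (2.15 + 25.3) = 2.15 / 27.45 = 7.83%.

Steady-state unemployment rate ≈ 7.83%.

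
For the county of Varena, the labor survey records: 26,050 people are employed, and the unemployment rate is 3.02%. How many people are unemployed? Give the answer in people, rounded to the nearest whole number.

About 811 are unemployed.

Let U be the number unemployed. The labor force is E + U, and U/(E+U) = 0.0302.
So U = 0.0302 × 26,050 / (1 − 0.0302) = 786.71 / 0.9698 ≈ 811.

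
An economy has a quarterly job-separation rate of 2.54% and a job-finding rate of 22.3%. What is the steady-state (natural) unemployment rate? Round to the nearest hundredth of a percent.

At steady state the flows balance: s·E = f·U, so U/(E+U) = s/(s+f).
u* = 2.54 / (2.54 + 22.3) = 2.54 / 24.84 = 10.23%.

Steady-state unemployment rate ≈ 10.23%.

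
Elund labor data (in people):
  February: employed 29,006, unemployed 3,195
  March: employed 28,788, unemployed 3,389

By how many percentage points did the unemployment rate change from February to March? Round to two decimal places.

The unemployment rate changed by +0.61 percentage points.

February: labor force = 29,006 + 3,195 = 32,201; u = 3,195/32,201 = 9.92%.
March: labor force = 28,788 + 3,389 = 32,177; u = 3,389/32,177 = 10.53%.
Change = 10.53% − 9.92% = +0.61 pp.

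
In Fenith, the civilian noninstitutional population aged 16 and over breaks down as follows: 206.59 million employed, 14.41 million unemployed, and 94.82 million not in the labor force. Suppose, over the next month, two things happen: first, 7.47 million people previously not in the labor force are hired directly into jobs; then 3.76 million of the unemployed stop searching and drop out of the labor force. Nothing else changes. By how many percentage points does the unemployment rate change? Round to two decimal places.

The unemployment rate changes by −1.78 percentage points.

Initially, labor force = 206.59 + 14.41 = 221.00 million, so u = 14.41/221.00 = 6.52%.
After the first change, employed and labor force both rise by 7.47; unemployed unchanged → E = 214.06, U = 14.41, labor force = 228.47 million.
After the second change, unemployed and labor force both fall by 3.76 → E = 214.06, U = 10.65, labor force = 224.71 million.
New unemployment rate = 10.65 / 224.71 = 4.74%.
Change = 4.74% − 6.52% = −1.78 percentage points.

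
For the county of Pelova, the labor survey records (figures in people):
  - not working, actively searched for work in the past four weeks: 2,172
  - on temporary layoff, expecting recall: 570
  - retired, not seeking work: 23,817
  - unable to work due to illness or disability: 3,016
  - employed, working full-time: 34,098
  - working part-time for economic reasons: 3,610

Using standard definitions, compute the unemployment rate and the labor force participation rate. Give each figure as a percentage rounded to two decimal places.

Employed = 34,098 + 3,610 = 37,708 (anyone who worked, including part-time for economic reasons, counts as employed).
Unemployed = 2,172 + 570 = 2,742 (jobless and actively searching, or on temporary layoff).
Labor force = 37,708 + 2,742 = 40,450.
Not in labor force = 23,817 + 3,016 = 26,833 (those not working and not actively searching are outside the labor force).
Civilian working-age population = 40,450 + 26,833 = 67,283.
Unemployment rate = 2,742 / 40,450 = 6.78%.
Labor force participation rate = 40,450 / 67,283 = 60.12%.

Unemployment rate ≈ 6.78%; labor force participation rate ≈ 60.12%.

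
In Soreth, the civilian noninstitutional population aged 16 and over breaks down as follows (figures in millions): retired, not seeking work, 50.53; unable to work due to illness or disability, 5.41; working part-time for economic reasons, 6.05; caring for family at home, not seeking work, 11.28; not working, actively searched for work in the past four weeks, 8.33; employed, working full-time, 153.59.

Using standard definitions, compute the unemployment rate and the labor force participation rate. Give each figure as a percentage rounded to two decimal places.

Employed = 6.05 + 153.59 = 159.64 million (anyone who worked, including part-time for economic reasons, counts as employed).
Unemployed = 8.33 million.
Labor force = 159.64 + 8.33 = 167.97 million.
Not in labor force = 50.53 + 5.41 + 11.28 = 67.22 million (those not working and not actively searching are outside the labor force).
Civilian working-age population = 167.97 + 67.22 = 235.19 million.
Unemployment rate = 8.33 / 167.97 = 4.96%.
Labor force participation rate = 167.97 / 235.19 = 71.42%.

Unemployment rate ≈ 4.96%; labor force participation rate ≈ 71.42%.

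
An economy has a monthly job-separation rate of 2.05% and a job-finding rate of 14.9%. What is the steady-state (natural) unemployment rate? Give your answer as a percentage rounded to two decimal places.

Steady-state unemployment rate ≈ 12.09%.

At steady state the flows balance: s·E = f·U, so U/(E+U) = s/(s+f).
u* = 2.05 / (2.05 + 14.9) = 2.05 / 16.95 = 12.09%.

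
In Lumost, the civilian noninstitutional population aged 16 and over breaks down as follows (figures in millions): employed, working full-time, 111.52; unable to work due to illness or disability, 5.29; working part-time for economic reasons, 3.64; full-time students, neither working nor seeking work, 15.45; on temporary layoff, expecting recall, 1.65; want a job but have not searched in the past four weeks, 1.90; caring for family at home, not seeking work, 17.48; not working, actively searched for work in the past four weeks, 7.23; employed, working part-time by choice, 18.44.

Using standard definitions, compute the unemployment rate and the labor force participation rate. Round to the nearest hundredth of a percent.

Employed = 111.52 + 3.64 + 18.44 = 133.60 million (anyone who worked, including part-time for economic reasons, counts as employed).
Unemployed = 1.65 + 7.23 = 8.88 million (jobless and actively searching, or on temporary layoff).
Labor force = 133.60 + 8.88 = 142.48 million.
Not in labor force = 5.29 + 15.45 + 1.90 + 17.48 = 40.12 million (those not working and not actively searching are outside the labor force — including those who want a job but have given up searching).
Civilian working-age population = 142.48 + 40.12 = 182.60 million.
Unemployment rate = 8.88 / 142.48 = 6.23%.
Labor force participation rate = 142.48 / 182.60 = 78.03%.

Unemployment rate ≈ 6.23%; labor force participation rate ≈ 78.03%.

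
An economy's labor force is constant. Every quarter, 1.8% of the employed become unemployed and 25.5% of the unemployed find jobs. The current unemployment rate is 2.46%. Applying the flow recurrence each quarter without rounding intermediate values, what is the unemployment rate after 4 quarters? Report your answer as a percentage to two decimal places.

Unemployment rate after four quarters ≈ 5.44%.

With a fixed labor force, u_{t+1} = u_t + s·(1−u_t) − f·u_t = u_t·(1−s−f) + s.
Here 1−s−f = 0.727 and s = 0.018.
u_1 = 0.024600 × 0.727 + 0.018 = 0.035884.
u_2 = 0.035884 × 0.727 + 0.018 = 0.044088.
u_3 = 0.044088 × 0.727 + 0.018 = 0.050052.
u_4 = 0.050052 × 0.727 + 0.018 = 0.054388.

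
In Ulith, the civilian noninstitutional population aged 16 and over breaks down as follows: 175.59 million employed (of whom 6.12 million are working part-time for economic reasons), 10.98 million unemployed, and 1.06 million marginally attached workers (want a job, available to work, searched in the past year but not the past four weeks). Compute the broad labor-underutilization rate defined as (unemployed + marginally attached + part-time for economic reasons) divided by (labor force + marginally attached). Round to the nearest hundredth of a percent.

Broad underutilization rate ≈ 9.68%.

Labor force = 175.59 + 10.98 = 186.57 million.
Numerator = 10.98 + 1.06 + 6.12 = 18.16 million.
Denominator = 186.57 + 1.06 = 187.63 million.
Broad rate = 18.16 / 187.63 = 9.68%.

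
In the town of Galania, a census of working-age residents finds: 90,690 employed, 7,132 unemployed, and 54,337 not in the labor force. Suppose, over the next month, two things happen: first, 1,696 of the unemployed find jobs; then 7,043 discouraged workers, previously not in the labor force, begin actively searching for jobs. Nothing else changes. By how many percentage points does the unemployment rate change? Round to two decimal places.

Initially, labor force = 90,690 + 7,132 = 97,822, so u = 7,132/97,822 = 7.29%.
After the first change, unemployed falls and employed rises by 1,696; labor force unchanged → E = 92,386, U = 5,436, labor force = 97,822.
After the second change, unemployed and labor force both rise by 7,043 → E = 92,386, U = 12,479, labor force = 104,865.
New unemployment rate = 12,479 / 104,865 = 11.90%.
Change = 11.90% − 7.29% = +4.61 percentage points.

The unemployment rate changes by +4.61 percentage points.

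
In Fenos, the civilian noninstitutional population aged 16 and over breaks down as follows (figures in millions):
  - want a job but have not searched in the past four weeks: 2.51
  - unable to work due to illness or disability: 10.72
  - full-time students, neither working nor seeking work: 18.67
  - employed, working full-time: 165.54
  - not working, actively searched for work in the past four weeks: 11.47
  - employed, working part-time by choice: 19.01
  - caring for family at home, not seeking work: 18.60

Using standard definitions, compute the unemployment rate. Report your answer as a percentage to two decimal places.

Unemployment rate ≈ 5.85%.

Employed = 165.54 + 19.01 = 184.55 million.
Unemployed = 11.47 million.
Labor force = 184.55 + 11.47 = 196.02 million.
Unemployment rate = 11.47 / 196.02 = 5.85%.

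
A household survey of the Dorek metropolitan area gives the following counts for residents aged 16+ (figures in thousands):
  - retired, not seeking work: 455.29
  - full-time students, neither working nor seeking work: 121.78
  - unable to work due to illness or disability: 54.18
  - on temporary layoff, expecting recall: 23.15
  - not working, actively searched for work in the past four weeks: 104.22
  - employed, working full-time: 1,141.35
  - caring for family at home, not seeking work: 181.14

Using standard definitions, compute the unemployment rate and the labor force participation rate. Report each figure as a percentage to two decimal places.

Employed = 1,141.35 thousand.
Unemployed = 23.15 + 104.22 = 127.37 thousand (jobless and actively searching, or on temporary layoff).
Labor force = 1,141.35 + 127.37 = 1,268.72 thousand.
Not in labor force = 455.29 + 121.78 + 54.18 + 181.14 = 812.39 thousand (those not working and not actively searching are outside the labor force).
Civilian working-age population = 1,268.72 + 812.39 = 2,081.11 thousand.
Unemployment rate = 127.37 / 1,268.72 = 10.04%.
Labor force participation rate = 1,268.72 / 2,081.11 = 60.96%.

Unemployment rate ≈ 10.04%; labor force participation rate ≈ 60.96%.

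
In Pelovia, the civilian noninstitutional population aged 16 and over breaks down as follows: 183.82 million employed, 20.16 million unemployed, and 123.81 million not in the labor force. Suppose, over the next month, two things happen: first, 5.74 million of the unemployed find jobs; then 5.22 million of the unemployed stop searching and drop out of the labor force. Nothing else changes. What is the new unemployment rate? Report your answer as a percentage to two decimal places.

Initially, labor force = 183.82 + 20.16 = 203.98 million, so u = 20.16/203.98 = 9.88%.
After the first change, unemployed falls and employed rises by 5.74; labor force unchanged → E = 189.56, U = 14.42, labor force = 203.98 million.
After the second change, unemployed and labor force both fall by 5.22 → E = 189.56, U = 9.20, labor force = 198.76 million.
New unemployment rate = 9.20 / 198.76 = 4.63%.

New unemployment rate ≈ 4.63%.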